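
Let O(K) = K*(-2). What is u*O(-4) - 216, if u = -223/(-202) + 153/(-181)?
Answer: -3910868/18281 ≈ -213.93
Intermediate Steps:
O(K) = -2*K
u = 9457/36562 (u = -223*(-1/202) + 153*(-1/181) = 223/202 - 153/181 = 9457/36562 ≈ 0.25866)
u*O(-4) - 216 = 9457*(-2*(-4))/36562 - 216 = (9457/36562)*8 - 216 = 37828/18281 - 216 = -3910868/18281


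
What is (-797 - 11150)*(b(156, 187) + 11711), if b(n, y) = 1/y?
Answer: -26163428226/187 ≈ -1.3991e+8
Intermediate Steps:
(-797 - 11150)*(b(156, 187) + 11711) = (-797 - 11150)*(1/187 + 11711) = -11947*(1/187 + 11711) = -11947*2189958/187 = -26163428226/187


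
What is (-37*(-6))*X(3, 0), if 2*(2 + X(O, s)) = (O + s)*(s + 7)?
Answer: 1887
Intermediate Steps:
X(O, s) = -2 + (7 + s)*(O + s)/2 (X(O, s) = -2 + ((O + s)*(s + 7))/2 = -2 + ((O + s)*(7 + s))/2 = -2 + ((7 + s)*(O + s))/2 = -2 + (7 + s)*(O + s)/2)
(-37*(-6))*X(3, 0) = (-37*(-6))*(-2 + (½)*0² + (7/2)*3 + (7/2)*0 + (½)*3*0) = 222*(-2 + (½)*0 + 21/2 + 0 + 0) = 222*(-2 + 0 + 21/2 + 0 + 0) = 222*(17/2) = 1887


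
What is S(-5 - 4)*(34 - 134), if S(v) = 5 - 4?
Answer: -100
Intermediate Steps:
S(v) = 1
S(-5 - 4)*(34 - 134) = 1*(34 - 134) = 1*(-100) = -100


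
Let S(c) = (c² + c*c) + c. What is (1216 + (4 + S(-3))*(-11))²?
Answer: 1014049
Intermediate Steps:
S(c) = c + 2*c² (S(c) = (c² + c²) + c = 2*c² + c = c + 2*c²)
(1216 + (4 + S(-3))*(-11))² = (1216 + (4 - 3*(1 + 2*(-3)))*(-11))² = (1216 + (4 - 3*(1 - 6))*(-11))² = (1216 + (4 - 3*(-5))*(-11))² = (1216 + (4 + 15)*(-11))² = (1216 + 19*(-11))² = (1216 - 209)² = 1007² = 1014049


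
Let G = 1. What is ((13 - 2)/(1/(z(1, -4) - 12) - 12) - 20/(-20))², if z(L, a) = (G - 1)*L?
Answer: 169/21025 ≈ 0.0080380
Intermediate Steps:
z(L, a) = 0 (z(L, a) = (1 - 1)*L = 0*L = 0)
((13 - 2)/(1/(z(1, -4) - 12) - 12) - 20/(-20))² = ((13 - 2)/(1/(0 - 12) - 12) - 20/(-20))² = (11/(1/(-12) - 12) - 20*(-1/20))² = (11/(-1/12 - 12) + 1)² = (11/(-145/12) + 1)² = (11*(-12/145) + 1)² = (-132/145 + 1)² = (13/145)² = 169/21025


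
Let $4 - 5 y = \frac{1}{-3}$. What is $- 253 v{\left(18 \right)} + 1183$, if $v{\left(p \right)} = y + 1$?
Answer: $\frac{10661}{15} \approx 710.73$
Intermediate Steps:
$y = \frac{13}{15}$ ($y = \frac{4}{5} - \frac{1}{5 \left(-3\right)} = \frac{4}{5} - - \frac{1}{15} = \frac{4}{5} + \frac{1}{15} = \frac{13}{15} \approx 0.86667$)
$v{\left(p \right)} = \frac{28}{15}$ ($v{\left(p \right)} = \frac{13}{15} + 1 = \frac{28}{15}$)
$- 253 v{\left(18 \right)} + 1183 = \left(-253\right) \frac{28}{15} + 1183 = - \frac{7084}{15} + 1183 = \frac{10661}{15}$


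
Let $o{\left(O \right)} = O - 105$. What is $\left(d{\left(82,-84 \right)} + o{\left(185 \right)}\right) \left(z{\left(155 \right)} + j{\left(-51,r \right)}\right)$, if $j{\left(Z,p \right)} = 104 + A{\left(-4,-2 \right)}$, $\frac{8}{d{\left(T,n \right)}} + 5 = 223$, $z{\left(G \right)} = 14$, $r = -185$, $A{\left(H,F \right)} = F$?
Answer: $\frac{1011984}{109} \approx 9284.3$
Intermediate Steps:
$o{\left(O \right)} = -105 + O$ ($o{\left(O \right)} = O - 105 = -105 + O$)
$d{\left(T,n \right)} = \frac{4}{109}$ ($d{\left(T,n \right)} = \frac{8}{-5 + 223} = \frac{8}{218} = 8 \cdot \frac{1}{218} = \frac{4}{109}$)
$j{\left(Z,p \right)} = 102$ ($j{\left(Z,p \right)} = 104 - 2 = 102$)
$\left(d{\left(82,-84 \right)} + o{\left(185 \right)}\right) \left(z{\left(155 \right)} + j{\left(-51,r \right)}\right) = \left(\frac{4}{109} + \left(-105 + 185\right)\right) \left(14 + 102\right) = \left(\frac{4}{109} + 80\right) 116 = \frac{8724}{109} \cdot 116 = \frac{1011984}{109}$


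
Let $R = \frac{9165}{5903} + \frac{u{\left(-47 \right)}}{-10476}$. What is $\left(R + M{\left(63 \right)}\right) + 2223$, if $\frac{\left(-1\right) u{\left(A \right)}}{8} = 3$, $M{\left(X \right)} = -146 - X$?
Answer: $\frac{10386797317}{5153319} \approx 2015.6$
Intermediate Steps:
$u{\left(A \right)} = -24$ ($u{\left(A \right)} = \left(-8\right) 3 = -24$)
$R = \frac{8012851}{5153319}$ ($R = \frac{9165}{5903} - \frac{24}{-10476} = 9165 \cdot \frac{1}{5903} - - \frac{2}{873} = \frac{9165}{5903} + \frac{2}{873} = \frac{8012851}{5153319} \approx 1.5549$)
$\left(R + M{\left(63 \right)}\right) + 2223 = \left(\frac{8012851}{5153319} - 209\right) + 2223 = - \frac{1069030820}{5153319} + 2223 = \frac{10386797317}{5153319}$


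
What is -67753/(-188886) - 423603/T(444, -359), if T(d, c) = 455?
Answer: -79981848643/85943130 ≈ -930.64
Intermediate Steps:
-67753/(-188886) - 423603/T(444, -359) = -67753/(-188886) - 423603/455 = -67753*(-1/188886) - 423603*1/455 = 67753/188886 - 423603/455 = -79981848643/85943130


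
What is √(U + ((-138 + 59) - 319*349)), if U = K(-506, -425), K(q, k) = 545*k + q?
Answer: I*√343541 ≈ 586.12*I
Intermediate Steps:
K(q, k) = q + 545*k
U = -232131 (U = -506 + 545*(-425) = -506 - 231625 = -232131)
√(U + ((-138 + 59) - 319*349)) = √(-232131 + ((-138 + 59) - 319*349)) = √(-232131 + (-79 - 111331)) = √(-232131 - 111410) = √(-343541) = I*√343541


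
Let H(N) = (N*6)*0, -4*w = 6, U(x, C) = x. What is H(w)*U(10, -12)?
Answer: 0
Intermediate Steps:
w = -3/2 (w = -¼*6 = -3/2 ≈ -1.5000)
H(N) = 0 (H(N) = (6*N)*0 = 0)
H(w)*U(10, -12) = 0*10 = 0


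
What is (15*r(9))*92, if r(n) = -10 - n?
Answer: -26220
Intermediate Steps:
(15*r(9))*92 = (15*(-10 - 1*9))*92 = (15*(-10 - 9))*92 = (15*(-19))*92 = -285*92 = -26220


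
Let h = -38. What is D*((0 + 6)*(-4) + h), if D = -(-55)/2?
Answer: -1705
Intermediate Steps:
D = 55/2 (D = -(-55)/2 = -11*(-5/2) = 55/2 ≈ 27.500)
D*((0 + 6)*(-4) + h) = 55*((0 + 6)*(-4) - 38)/2 = 55*(6*(-4) - 38)/2 = 55*(-24 - 38)/2 = (55/2)*(-62) = -1705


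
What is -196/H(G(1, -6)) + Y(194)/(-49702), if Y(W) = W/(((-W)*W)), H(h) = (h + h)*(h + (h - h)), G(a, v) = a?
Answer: -944934423/9642188 ≈ -98.000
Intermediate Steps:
H(h) = 2*h**2 (H(h) = (2*h)*(h + 0) = (2*h)*h = 2*h**2)
Y(W) = -1/W (Y(W) = W/((-W**2)) = W*(-1/W**2) = -1/W)
-196/H(G(1, -6)) + Y(194)/(-49702) = -196/(2*1**2) - 1/194/(-49702) = -196/(2*1) - 1*1/194*(-1/49702) = -196/2 - 1/194*(-1/49702) = -196*1/2 + 1/9642188 = -98 + 1/9642188 = -944934423/9642188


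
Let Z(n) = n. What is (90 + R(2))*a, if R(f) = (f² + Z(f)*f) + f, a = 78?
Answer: 7800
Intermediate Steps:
R(f) = f + 2*f² (R(f) = (f² + f*f) + f = (f² + f²) + f = 2*f² + f = f + 2*f²)
(90 + R(2))*a = (90 + 2*(1 + 2*2))*78 = (90 + 2*(1 + 4))*78 = (90 + 2*5)*78 = (90 + 10)*78 = 100*78 = 7800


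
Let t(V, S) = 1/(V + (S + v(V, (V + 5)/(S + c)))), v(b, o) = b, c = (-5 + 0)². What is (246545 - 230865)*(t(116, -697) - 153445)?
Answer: -223759639936/93 ≈ -2.4060e+9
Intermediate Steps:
c = 25 (c = (-5)² = 25)
t(V, S) = 1/(S + 2*V) (t(V, S) = 1/(V + (S + V)) = 1/(S + 2*V))
(246545 - 230865)*(t(116, -697) - 153445) = (246545 - 230865)*(1/(-697 + 2*116) - 153445) = 15680*(1/(-697 + 232) - 153445) = 15680*(1/(-465) - 153445) = 15680*(-1/465 - 153445) = 15680*(-71351926/465) = -223759639936/93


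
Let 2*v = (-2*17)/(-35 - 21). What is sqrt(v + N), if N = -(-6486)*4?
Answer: sqrt(20340334)/28 ≈ 161.07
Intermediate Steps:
v = 17/56 (v = ((-2*17)/(-35 - 21))/2 = (-34/(-56))/2 = (-34*(-1/56))/2 = (1/2)*(17/28) = 17/56 ≈ 0.30357)
N = 25944 (N = -1081*(-24) = 25944)
sqrt(v + N) = sqrt(17/56 + 25944) = sqrt(1452881/56) = sqrt(20340334)/28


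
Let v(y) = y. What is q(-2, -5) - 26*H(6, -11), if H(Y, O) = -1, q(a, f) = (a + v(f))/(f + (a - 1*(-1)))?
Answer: 163/6 ≈ 27.167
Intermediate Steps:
q(a, f) = (a + f)/(1 + a + f) (q(a, f) = (a + f)/(f + (a - 1*(-1))) = (a + f)/(f + (a + 1)) = (a + f)/(f + (1 + a)) = (a + f)/(1 + a + f))
q(-2, -5) - 26*H(6, -11) = (-2 - 5)/(1 - 2 - 5) - 26*(-1) = -7/(-6) + 26 = -⅙*(-7) + 26 = 7/6 + 26 = 163/6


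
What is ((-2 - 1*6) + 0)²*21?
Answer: 1344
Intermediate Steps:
((-2 - 1*6) + 0)²*21 = ((-2 - 6) + 0)²*21 = (-8 + 0)²*21 = (-8)²*21 = 64*21 = 1344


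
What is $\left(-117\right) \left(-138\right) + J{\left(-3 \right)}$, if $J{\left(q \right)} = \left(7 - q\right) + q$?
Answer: $16153$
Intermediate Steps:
$J{\left(q \right)} = 7$
$\left(-117\right) \left(-138\right) + J{\left(-3 \right)} = \left(-117\right) \left(-138\right) + 7 = 16146 + 7 = 16153$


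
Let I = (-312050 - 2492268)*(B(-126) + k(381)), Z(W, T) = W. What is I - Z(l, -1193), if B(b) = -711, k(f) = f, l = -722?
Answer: 925425662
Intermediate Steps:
I = 925424940 (I = (-312050 - 2492268)*(-711 + 381) = -2804318*(-330) = 925424940)
I - Z(l, -1193) = 925424940 - 1*(-722) = 925424940 + 722 = 925425662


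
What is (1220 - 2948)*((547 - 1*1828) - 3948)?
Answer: 9035712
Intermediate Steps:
(1220 - 2948)*((547 - 1*1828) - 3948) = -1728*((547 - 1828) - 3948) = -1728*(-1281 - 3948) = -1728*(-5229) = 9035712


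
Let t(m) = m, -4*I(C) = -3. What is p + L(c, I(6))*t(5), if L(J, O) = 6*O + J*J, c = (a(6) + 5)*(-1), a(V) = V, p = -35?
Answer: 1185/2 ≈ 592.50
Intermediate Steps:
I(C) = 3/4 (I(C) = -1/4*(-3) = 3/4)
c = -11 (c = (6 + 5)*(-1) = 11*(-1) = -11)
L(J, O) = J**2 + 6*O (L(J, O) = 6*O + J**2 = J**2 + 6*O)
p + L(c, I(6))*t(5) = -35 + ((-11)**2 + 6*(3/4))*5 = -35 + (121 + 9/2)*5 = -35 + (251/2)*5 = -35 + 1255/2 = 1185/2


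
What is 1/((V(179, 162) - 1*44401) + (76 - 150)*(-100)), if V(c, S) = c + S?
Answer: -1/36660 ≈ -2.7278e-5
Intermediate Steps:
V(c, S) = S + c
1/((V(179, 162) - 1*44401) + (76 - 150)*(-100)) = 1/(((162 + 179) - 1*44401) + (76 - 150)*(-100)) = 1/((341 - 44401) - 74*(-100)) = 1/(-44060 + 7400) = 1/(-36660) = -1/36660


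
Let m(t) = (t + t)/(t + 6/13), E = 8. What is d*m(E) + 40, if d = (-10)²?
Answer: 2520/11 ≈ 229.09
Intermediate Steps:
d = 100
m(t) = 2*t/(6/13 + t) (m(t) = (2*t)/(t + 6*(1/13)) = (2*t)/(t + 6/13) = (2*t)/(6/13 + t) = 2*t/(6/13 + t))
d*m(E) + 40 = 100*(26*8/(6 + 13*8)) + 40 = 100*(26*8/(6 + 104)) + 40 = 100*(26*8/110) + 40 = 100*(26*8*(1/110)) + 40 = 100*(104/55) + 40 = 2080/11 + 40 = 2520/11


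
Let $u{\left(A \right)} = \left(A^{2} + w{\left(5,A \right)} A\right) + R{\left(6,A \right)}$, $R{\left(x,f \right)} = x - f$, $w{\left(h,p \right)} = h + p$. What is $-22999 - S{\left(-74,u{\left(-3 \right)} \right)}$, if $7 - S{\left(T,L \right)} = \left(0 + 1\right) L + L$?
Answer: $-22982$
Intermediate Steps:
$u{\left(A \right)} = 6 + A^{2} - A + A \left(5 + A\right)$ ($u{\left(A \right)} = \left(A^{2} + \left(5 + A\right) A\right) - \left(-6 + A\right) = \left(A^{2} + A \left(5 + A\right)\right) - \left(-6 + A\right) = 6 + A^{2} - A + A \left(5 + A\right)$)
$S{\left(T,L \right)} = 7 - 2 L$ ($S{\left(T,L \right)} = 7 - \left(\left(0 + 1\right) L + L\right) = 7 - \left(1 L + L\right) = 7 - \left(L + L\right) = 7 - 2 L$)
$-22999 - S{\left(-74,u{\left(-3 \right)} \right)} = -22999 - \left(7 - 2 \left(6 + 2 \left(-3\right)^{2} + 4 \left(-3\right)\right)\right) = -22999 - \left(7 - 2 \left(6 + 2 \cdot 9 - 12\right)\right) = -22999 - \left(7 - 2 \left(6 + 18 - 12\right)\right) = -22999 - \left(7 - 24\right) = -22999 - -17 = -22999 + 17 = -22982$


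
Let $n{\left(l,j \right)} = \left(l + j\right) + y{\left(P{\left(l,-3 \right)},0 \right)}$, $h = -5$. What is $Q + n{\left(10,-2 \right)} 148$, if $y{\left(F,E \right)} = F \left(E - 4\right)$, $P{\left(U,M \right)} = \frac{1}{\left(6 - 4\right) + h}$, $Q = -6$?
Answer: $\frac{4126}{3} \approx 1375.3$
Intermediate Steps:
$P{\left(U,M \right)} = - \frac{1}{3}$ ($P{\left(U,M \right)} = \frac{1}{\left(6 - 4\right) - 5} = \frac{1}{2 - 5} = \frac{1}{-3} = - \frac{1}{3}$)
$y{\left(F,E \right)} = F \left(-4 + E\right)$
$n{\left(l,j \right)} = \frac{4}{3} + j + l$ ($n{\left(l,j \right)} = \left(l + j\right) - \frac{-4 + 0}{3} = \left(j + l\right) - - \frac{4}{3} = \left(j + l\right) + \frac{4}{3} = \frac{4}{3} + j + l$)
$Q + n{\left(10,-2 \right)} 148 = -6 + \left(\frac{4}{3} - 2 + 10\right) 148 = -6 + \frac{28}{3} \cdot 148 = -6 + \frac{4144}{3} = \frac{4126}{3}$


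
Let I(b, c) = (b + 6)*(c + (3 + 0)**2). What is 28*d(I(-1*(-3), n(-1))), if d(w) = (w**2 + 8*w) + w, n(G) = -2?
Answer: 127008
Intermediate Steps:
I(b, c) = (6 + b)*(9 + c) (I(b, c) = (6 + b)*(c + 3**2) = (6 + b)*(c + 9) = (6 + b)*(9 + c))
d(w) = w**2 + 9*w
28*d(I(-1*(-3), n(-1))) = 28*((54 + 6*(-2) + 9*(-1*(-3)) - 1*(-3)*(-2))*(9 + (54 + 6*(-2) + 9*(-1*(-3)) - 1*(-3)*(-2)))) = 28*((54 - 12 + 9*3 + 3*(-2))*(9 + (54 - 12 + 9*3 + 3*(-2)))) = 28*((54 - 12 + 27 - 6)*(9 + (54 - 12 + 27 - 6))) = 28*(63*(9 + 63)) = 28*(63*72) = 28*4536 = 127008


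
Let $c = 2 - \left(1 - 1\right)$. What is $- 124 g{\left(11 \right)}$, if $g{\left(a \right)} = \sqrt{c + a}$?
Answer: $- 124 \sqrt{13} \approx -447.09$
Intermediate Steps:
$c = 2$ ($c = 2 - 0 = 2 + 0 = 2$)
$g{\left(a \right)} = \sqrt{2 + a}$
$- 124 g{\left(11 \right)} = - 124 \sqrt{2 + 11} = - 124 \sqrt{13}$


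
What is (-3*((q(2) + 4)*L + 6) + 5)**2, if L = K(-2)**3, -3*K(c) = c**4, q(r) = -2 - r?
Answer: 169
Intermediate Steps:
K(c) = -c**4/3
L = -4096/27 (L = (-1/3*(-2)**4)**3 = (-1/3*16)**3 = (-16/3)**3 = -4096/27 ≈ -151.70)
(-3*((q(2) + 4)*L + 6) + 5)**2 = (-3*(((-2 - 1*2) + 4)*(-4096/27) + 6) + 5)**2 = (-3*(((-2 - 2) + 4)*(-4096/27) + 6) + 5)**2 = (-3*((-4 + 4)*(-4096/27) + 6) + 5)**2 = (-3*(0*(-4096/27) + 6) + 5)**2 = (-3*(0 + 6) + 5)**2 = (-3*6 + 5)**2 = (-18 + 5)**2 = (-13)**2 = 169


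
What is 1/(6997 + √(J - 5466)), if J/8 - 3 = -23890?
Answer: 6997/49154571 - I*√196562/49154571 ≈ 0.00014235 - 9.0196e-6*I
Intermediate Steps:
J = -191096 (J = 24 + 8*(-23890) = 24 - 191120 = -191096)
1/(6997 + √(J - 5466)) = 1/(6997 + √(-191096 - 5466)) = 1/(6997 + √(-196562)) = 1/(6997 + I*√196562)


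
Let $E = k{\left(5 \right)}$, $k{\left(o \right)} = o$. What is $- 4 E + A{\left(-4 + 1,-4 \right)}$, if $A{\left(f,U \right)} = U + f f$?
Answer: $-15$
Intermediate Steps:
$A{\left(f,U \right)} = U + f^{2}$
$E = 5$
$- 4 E + A{\left(-4 + 1,-4 \right)} = \left(-4\right) 5 - \left(4 - \left(-4 + 1\right)^{2}\right) = -20 - \left(4 - \left(-3\right)^{2}\right) = -20 + \left(-4 + 9\right) = -20 + 5 = -15$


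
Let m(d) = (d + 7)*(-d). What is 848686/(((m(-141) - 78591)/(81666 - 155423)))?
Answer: 62596533302/97485 ≈ 6.4211e+5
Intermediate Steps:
m(d) = -d*(7 + d) (m(d) = (7 + d)*(-d) = -d*(7 + d))
848686/(((m(-141) - 78591)/(81666 - 155423))) = 848686/(((-1*(-141)*(7 - 141) - 78591)/(81666 - 155423))) = 848686/(((-1*(-141)*(-134) - 78591)/(-73757))) = 848686/(((-18894 - 78591)*(-1/73757))) = 848686/((-97485*(-1/73757))) = 848686/(97485/73757) = 848686*(73757/97485) = 62596533302/97485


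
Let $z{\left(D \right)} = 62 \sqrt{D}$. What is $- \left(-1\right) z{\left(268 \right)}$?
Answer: $124 \sqrt{67} \approx 1015.0$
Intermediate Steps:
$- \left(-1\right) z{\left(268 \right)} = - \left(-1\right) 62 \sqrt{268} = - \left(-1\right) 62 \cdot 2 \sqrt{67} = - \left(-1\right) 124 \sqrt{67} = - \left(-124\right) \sqrt{67} = 124 \sqrt{67}$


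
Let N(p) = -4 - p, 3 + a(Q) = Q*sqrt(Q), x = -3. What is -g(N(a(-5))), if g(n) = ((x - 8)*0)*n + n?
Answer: 1 - 5*I*sqrt(5) ≈ 1.0 - 11.18*I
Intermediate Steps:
a(Q) = -3 + Q**(3/2) (a(Q) = -3 + Q*sqrt(Q) = -3 + Q**(3/2))
g(n) = n (g(n) = ((-3 - 8)*0)*n + n = (-11*0)*n + n = 0*n + n = 0 + n = n)
-g(N(a(-5))) = -(-4 - (-3 + (-5)**(3/2))) = -(-4 - (-3 - 5*I*sqrt(5))) = -(-4 + (3 + 5*I*sqrt(5))) = -(-1 + 5*I*sqrt(5)) = 1 - 5*I*sqrt(5)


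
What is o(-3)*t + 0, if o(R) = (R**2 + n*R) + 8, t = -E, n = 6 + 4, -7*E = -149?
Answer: 1937/7 ≈ 276.71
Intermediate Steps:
E = 149/7 (E = -1/7*(-149) = 149/7 ≈ 21.286)
n = 10
t = -149/7 (t = -1*149/7 = -149/7 ≈ -21.286)
o(R) = 8 + R**2 + 10*R (o(R) = (R**2 + 10*R) + 8 = 8 + R**2 + 10*R)
o(-3)*t + 0 = (8 + (-3)**2 + 10*(-3))*(-149/7) + 0 = (8 + 9 - 30)*(-149/7) + 0 = -13*(-149/7) + 0 = 1937/7 + 0 = 1937/7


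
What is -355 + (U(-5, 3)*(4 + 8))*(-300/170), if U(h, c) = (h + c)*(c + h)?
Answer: -7475/17 ≈ -439.71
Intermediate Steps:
U(h, c) = (c + h)² (U(h, c) = (c + h)*(c + h) = (c + h)²)
-355 + (U(-5, 3)*(4 + 8))*(-300/170) = -355 + ((3 - 5)²*(4 + 8))*(-300/170) = -355 + ((-2)²*12)*(-300*1/170) = -355 + (4*12)*(-30/17) = -355 + 48*(-30/17) = -355 - 1440/17 = -7475/17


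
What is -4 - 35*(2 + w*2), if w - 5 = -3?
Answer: -214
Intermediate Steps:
w = 2 (w = 5 - 3 = 2)
-4 - 35*(2 + w*2) = -4 - 35*(2 + 2*2) = -4 - 35*(2 + 4) = -4 - 35*6 = -4 - 210 = -214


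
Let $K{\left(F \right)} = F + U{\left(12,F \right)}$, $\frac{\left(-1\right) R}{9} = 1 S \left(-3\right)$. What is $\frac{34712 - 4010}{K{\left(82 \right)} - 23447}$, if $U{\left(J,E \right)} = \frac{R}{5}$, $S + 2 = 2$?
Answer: $- \frac{30702}{23365} \approx -1.314$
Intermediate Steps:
$S = 0$ ($S = -2 + 2 = 0$)
$R = 0$ ($R = - 9 \cdot 1 \cdot 0 \left(-3\right) = - 9 \cdot 0 \left(-3\right) = \left(-9\right) 0 = 0$)
$U{\left(J,E \right)} = 0$ ($U{\left(J,E \right)} = \frac{0}{5} = 0 \cdot \frac{1}{5} = 0$)
$K{\left(F \right)} = F$ ($K{\left(F \right)} = F + 0 = F$)
$\frac{34712 - 4010}{K{\left(82 \right)} - 23447} = \frac{34712 - 4010}{82 - 23447} = \frac{30702}{82 + \left(-23542 + 95\right)} = \frac{30702}{82 - 23447} = \frac{30702}{-23365} = 30702 \left(- \frac{1}{23365}\right) = - \frac{30702}{23365}$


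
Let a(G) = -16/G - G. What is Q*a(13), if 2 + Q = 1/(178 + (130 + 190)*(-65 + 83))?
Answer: 2196875/77194 ≈ 28.459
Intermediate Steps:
Q = -11875/5938 (Q = -2 + 1/(178 + (130 + 190)*(-65 + 83)) = -2 + 1/(178 + 320*18) = -2 + 1/(178 + 5760) = -2 + 1/5938 = -11875/5938 ≈ -1.9998)
a(G) = -G - 16/G
Q*a(13) = -11875*(-1*13 - 16/13)/5938 = -11875*(-13 - 16*1/13)/5938 = -11875*(-13 - 16/13)/5938 = -11875/5938*(-185/13) = 2196875/77194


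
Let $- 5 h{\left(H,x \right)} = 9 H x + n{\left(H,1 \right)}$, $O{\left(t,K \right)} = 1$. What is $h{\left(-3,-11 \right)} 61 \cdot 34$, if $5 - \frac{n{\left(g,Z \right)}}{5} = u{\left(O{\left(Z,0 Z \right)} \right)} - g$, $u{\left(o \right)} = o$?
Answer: $- \frac{626348}{5} \approx -1.2527 \cdot 10^{5}$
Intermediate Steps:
$n{\left(g,Z \right)} = 20 + 5 g$ ($n{\left(g,Z \right)} = 25 - 5 \left(1 - g\right) = 25 + \left(-5 + 5 g\right) = 20 + 5 g$)
$h{\left(H,x \right)} = -4 - H - \frac{9 H x}{5}$ ($h{\left(H,x \right)} = - \frac{9 H x + \left(20 + 5 H\right)}{5} = - \frac{20 + 5 H + 9 H x}{5} = -4 - H - \frac{9 H x}{5}$)
$h{\left(-3,-11 \right)} 61 \cdot 34 = \left(-4 - -3 - \left(- \frac{27}{5}\right) \left(-11\right)\right) 61 \cdot 34 = \left(-4 + 3 - \frac{297}{5}\right) 61 \cdot 34 = \left(- \frac{302}{5}\right) 61 \cdot 34 = \left(- \frac{18422}{5}\right) 34 = - \frac{626348}{5}$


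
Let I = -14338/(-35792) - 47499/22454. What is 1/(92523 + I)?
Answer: 200918392/18589227848327 ≈ 1.0808e-5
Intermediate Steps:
I = -344534689/200918392 (I = -14338*(-1/35792) - 47499*1/22454 = 7169/17896 - 47499/22454 = -344534689/200918392 ≈ -1.7148)
1/(92523 + I) = 1/(92523 - 344534689/200918392) = 1/(18589227848327/200918392) = 200918392/18589227848327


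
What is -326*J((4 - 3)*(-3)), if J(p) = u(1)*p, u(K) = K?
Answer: 978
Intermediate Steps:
J(p) = p (J(p) = 1*p = p)
-326*J((4 - 3)*(-3)) = -326*(4 - 3)*(-3) = -326*(-3) = 978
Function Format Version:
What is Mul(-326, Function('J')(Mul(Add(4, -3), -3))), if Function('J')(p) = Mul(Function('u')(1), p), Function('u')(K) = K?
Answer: 978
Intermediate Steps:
Function('J')(p) = p (Function('J')(p) = Mul(1, p) = p)
Mul(-326, Function('J')(Mul(Add(4, -3), -3))) = Mul(-326, Mul(Add(4, -3), -3)) = Mul(-326, Mul(1, -3)) = Mul(-326, -3) = 978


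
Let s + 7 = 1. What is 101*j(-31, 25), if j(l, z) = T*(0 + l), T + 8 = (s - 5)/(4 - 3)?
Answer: 59489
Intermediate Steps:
s = -6 (s = -7 + 1 = -6)
T = -19 (T = -8 + (-6 - 5)/(4 - 3) = -8 - 11/1 = -8 - 11*1 = -8 - 11 = -19)
j(l, z) = -19*l (j(l, z) = -19*(0 + l) = -19*l)
101*j(-31, 25) = 101*(-19*(-31)) = 101*589 = 59489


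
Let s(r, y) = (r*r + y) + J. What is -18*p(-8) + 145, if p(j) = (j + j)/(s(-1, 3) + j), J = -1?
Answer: 437/5 ≈ 87.400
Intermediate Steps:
s(r, y) = -1 + y + r² (s(r, y) = (r*r + y) - 1 = (r² + y) - 1 = (y + r²) - 1 = -1 + y + r²)
p(j) = 2*j/(3 + j) (p(j) = (j + j)/((-1 + 3 + (-1)²) + j) = (2*j)/((-1 + 3 + 1) + j) = (2*j)/(3 + j) = 2*j/(3 + j))
-18*p(-8) + 145 = -36*(-8)/(3 - 8) + 145 = -36*(-8)/(-5) + 145 = -36*(-8)*(-1)/5 + 145 = -18*16/5 + 145 = -288/5 + 145 = 437/5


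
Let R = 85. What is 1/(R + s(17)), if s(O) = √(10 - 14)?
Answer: 85/7229 - 2*I/7229 ≈ 0.011758 - 0.00027666*I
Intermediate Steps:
s(O) = 2*I (s(O) = √(-4) = 2*I)
1/(R + s(17)) = 1/(85 + 2*I) = (85 - 2*I)/7229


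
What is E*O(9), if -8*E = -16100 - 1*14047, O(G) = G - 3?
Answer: 90441/4 ≈ 22610.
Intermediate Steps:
O(G) = -3 + G
E = 30147/8 (E = -(-16100 - 1*14047)/8 = -(-16100 - 14047)/8 = -1/8*(-30147) = 30147/8 ≈ 3768.4)
E*O(9) = 30147*(-3 + 9)/8 = (30147/8)*6 = 90441/4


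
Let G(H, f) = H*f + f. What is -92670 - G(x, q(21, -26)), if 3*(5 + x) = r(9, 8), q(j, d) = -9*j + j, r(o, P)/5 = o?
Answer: -90822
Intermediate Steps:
r(o, P) = 5*o
q(j, d) = -8*j
x = 10 (x = -5 + (5*9)/3 = -5 + (⅓)*45 = -5 + 15 = 10)
G(H, f) = f + H*f
-92670 - G(x, q(21, -26)) = -92670 - (-8*21)*(1 + 10) = -92670 - (-168)*11 = -92670 - 1*(-1848) = -92670 + 1848 = -90822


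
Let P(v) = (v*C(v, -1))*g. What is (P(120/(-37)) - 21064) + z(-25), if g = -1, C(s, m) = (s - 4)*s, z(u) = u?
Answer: -1064361917/50653 ≈ -21013.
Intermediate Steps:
C(s, m) = s*(-4 + s) (C(s, m) = (-4 + s)*s = s*(-4 + s))
P(v) = -v**2*(-4 + v) (P(v) = (v*(v*(-4 + v)))*(-1) = (v**2*(-4 + v))*(-1) = -v**2*(-4 + v))
(P(120/(-37)) - 21064) + z(-25) = ((120/(-37))**2*(4 - 120/(-37)) - 21064) - 25 = ((120*(-1/37))**2*(4 - 120*(-1)/37) - 21064) - 25 = ((-120/37)**2*(4 - 1*(-120/37)) - 21064) - 25 = (14400*(4 + 120/37)/1369 - 21064) - 25 = ((14400/1369)*(268/37) - 21064) - 25 = (3859200/50653 - 21064) - 25 = -1063095592/50653 - 25 = -1064361917/50653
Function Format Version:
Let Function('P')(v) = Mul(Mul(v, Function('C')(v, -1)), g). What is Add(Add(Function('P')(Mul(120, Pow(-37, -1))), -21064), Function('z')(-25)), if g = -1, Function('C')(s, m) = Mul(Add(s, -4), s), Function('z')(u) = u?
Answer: Rational(-1064361917, 50653) ≈ -21013.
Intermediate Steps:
Function('C')(s, m) = Mul(s, Add(-4, s)) (Function('C')(s, m) = Mul(Add(-4, s), s) = Mul(s, Add(-4, s)))
Function('P')(v) = Mul(-1, Pow(v, 2), Add(-4, v)) (Function('P')(v) = Mul(Mul(v, Mul(v, Add(-4, v))), -1) = Mul(Mul(Pow(v, 2), Add(-4, v)), -1) = Mul(-1, Pow(v, 2), Add(-4, v)))
Add(Add(Function('P')(Mul(120, Pow(-37, -1))), -21064), Function('z')(-25)) = Add(Add(Mul(Pow(Mul(120, Pow(-37, -1)), 2), Add(4, Mul(-1, Mul(120, Pow(-37, -1))))), -21064), -25) = Add(Add(Mul(Pow(Mul(120, Rational(-1, 37)), 2), Add(4, Mul(-1, Mul(120, Rational(-1, 37))))), -21064), -25) = Add(Add(Mul(Pow(Rational(-120, 37), 2), Add(4, Mul(-1, Rational(-120, 37)))), -21064), -25) = Add(Add(Mul(Rational(14400, 1369), Add(4, Rational(120, 37))), -21064), -25) = Add(Add(Mul(Rational(14400, 1369), Rational(268, 37)), -21064), -25) = Add(Add(Rational(3859200, 50653), -21064), -25) = Add(Rational(-1063095592, 50653), -25) = Rational(-1064361917, 50653)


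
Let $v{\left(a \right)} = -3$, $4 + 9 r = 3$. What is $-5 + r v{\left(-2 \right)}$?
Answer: $- \frac{14}{3} \approx -4.6667$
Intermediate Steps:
$r = - \frac{1}{9}$ ($r = - \frac{4}{9} + \frac{1}{9} \cdot 3 = - \frac{4}{9} + \frac{1}{3} = - \frac{1}{9} \approx -0.11111$)
$-5 + r v{\left(-2 \right)} = -5 - - \frac{1}{3} = -5 + \frac{1}{3} = - \frac{14}{3}$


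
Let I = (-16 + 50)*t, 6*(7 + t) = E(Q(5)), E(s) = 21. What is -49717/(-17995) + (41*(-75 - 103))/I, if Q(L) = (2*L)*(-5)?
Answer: 137243833/2141405 ≈ 64.091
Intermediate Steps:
Q(L) = -10*L
t = -7/2 (t = -7 + (⅙)*21 = -7 + 7/2 = -7/2 ≈ -3.5000)
I = -119 (I = (-16 + 50)*(-7/2) = 34*(-7/2) = -119)
-49717/(-17995) + (41*(-75 - 103))/I = -49717/(-17995) + (41*(-75 - 103))/(-119) = -49717*(-1/17995) + (41*(-178))*(-1/119) = 49717/17995 - 7298*(-1/119) = 49717/17995 + 7298/119 = 137243833/2141405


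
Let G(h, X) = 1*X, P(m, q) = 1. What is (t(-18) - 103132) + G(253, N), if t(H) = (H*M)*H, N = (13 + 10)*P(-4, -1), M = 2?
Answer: -102461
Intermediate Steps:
N = 23 (N = (13 + 10)*1 = 23*1 = 23)
G(h, X) = X
t(H) = 2*H² (t(H) = (H*2)*H = (2*H)*H = 2*H²)
(t(-18) - 103132) + G(253, N) = (2*(-18)² - 103132) + 23 = (2*324 - 103132) + 23 = (648 - 103132) + 23 = -102484 + 23 = -102461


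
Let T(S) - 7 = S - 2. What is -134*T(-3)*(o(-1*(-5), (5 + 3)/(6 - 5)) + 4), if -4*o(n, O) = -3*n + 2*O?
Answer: -1005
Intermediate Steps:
o(n, O) = -O/2 + 3*n/4 (o(n, O) = -(-3*n + 2*O)/4 = -O/2 + 3*n/4)
T(S) = 5 + S (T(S) = 7 + (S - 2) = 7 + (-2 + S) = 5 + S)
-134*T(-3)*(o(-1*(-5), (5 + 3)/(6 - 5)) + 4) = -134*(5 - 3)*((-(5 + 3)/(2*(6 - 5)) + 3*(-1*(-5))/4) + 4) = -268*((-4/1 + (¾)*5) + 4) = -268*((-4 + 15/4) + 4) = -268*(-¼ + 4) = -268*15/4 = -134*15/2 = -1005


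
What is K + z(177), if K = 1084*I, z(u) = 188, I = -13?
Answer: -13904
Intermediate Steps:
K = -14092 (K = 1084*(-13) = -14092)
K + z(177) = -14092 + 188 = -13904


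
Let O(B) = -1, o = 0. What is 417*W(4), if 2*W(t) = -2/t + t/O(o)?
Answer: -3753/4 ≈ -938.25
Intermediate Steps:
W(t) = -1/t - t/2 (W(t) = (-2/t + t/(-1))/2 = (-2/t + t*(-1))/2 = (-2/t - t)/2 = (-t - 2/t)/2 = -1/t - t/2)
417*W(4) = 417*(-1/4 - 1/2*4) = 417*(-1*1/4 - 2) = 417*(-1/4 - 2) = 417*(-9/4) = -3753/4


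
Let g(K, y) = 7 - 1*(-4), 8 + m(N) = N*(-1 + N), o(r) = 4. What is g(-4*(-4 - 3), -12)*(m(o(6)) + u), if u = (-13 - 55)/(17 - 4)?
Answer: -176/13 ≈ -13.538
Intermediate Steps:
m(N) = -8 + N*(-1 + N)
g(K, y) = 11 (g(K, y) = 7 + 4 = 11)
u = -68/13 ≈ -5.2308
g(-4*(-4 - 3), -12)*(m(o(6)) + u) = 11*((-8 + 4**2 - 1*4) - 68/13) = 11*((-8 + 16 - 4) - 68/13) = 11*(4 - 68/13) = 11*(-16/13) = -176/13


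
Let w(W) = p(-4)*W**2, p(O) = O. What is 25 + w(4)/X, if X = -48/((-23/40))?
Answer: 727/30 ≈ 24.233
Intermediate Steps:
X = 1920/23 (X = -48/((-23*1/40)) = -48/(-23/40) = -48*(-40/23) = 1920/23 ≈ 83.478)
w(W) = -4*W**2
25 + w(4)/X = 25 + (-4*4**2)/(1920/23) = 25 - 4*16*(23/1920) = 25 - 64*23/1920 = 25 - 23/30 = 727/30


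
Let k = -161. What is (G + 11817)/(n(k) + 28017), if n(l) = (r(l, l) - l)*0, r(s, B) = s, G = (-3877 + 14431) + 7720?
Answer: 30091/28017 ≈ 1.0740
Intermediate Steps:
G = 18274 (G = 10554 + 7720 = 18274)
n(l) = 0 (n(l) = (l - l)*0 = 0*0 = 0)
(G + 11817)/(n(k) + 28017) = (18274 + 11817)/(0 + 28017) = 30091/28017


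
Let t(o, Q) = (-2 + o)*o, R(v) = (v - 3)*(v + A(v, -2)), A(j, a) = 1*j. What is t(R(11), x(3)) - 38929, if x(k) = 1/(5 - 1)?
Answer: -8305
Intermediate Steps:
A(j, a) = j
R(v) = 2*v*(-3 + v) (R(v) = (v - 3)*(v + v) = (-3 + v)*(2*v) = 2*v*(-3 + v))
x(k) = ¼ (x(k) = 1/4 = ¼)
t(o, Q) = o*(-2 + o)
t(R(11), x(3)) - 38929 = (2*11*(-3 + 11))*(-2 + 2*11*(-3 + 11)) - 38929 = (2*11*8)*(-2 + 2*11*8) - 38929 = 176*(-2 + 176) - 38929 = 176*174 - 38929 = 30624 - 38929 = -8305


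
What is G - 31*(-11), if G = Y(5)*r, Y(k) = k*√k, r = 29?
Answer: 341 + 145*√5 ≈ 665.23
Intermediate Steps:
Y(k) = k^(3/2)
G = 145*√5 (G = 5^(3/2)*29 = (5*√5)*29 = 145*√5 ≈ 324.23)
G - 31*(-11) = 145*√5 - 31*(-11) = 145*√5 + 341 = 341 + 145*√5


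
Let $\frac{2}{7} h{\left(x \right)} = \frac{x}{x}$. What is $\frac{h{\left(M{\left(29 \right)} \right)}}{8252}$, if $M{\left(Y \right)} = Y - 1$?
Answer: $\frac{7}{16504} \approx 0.00042414$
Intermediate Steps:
$M{\left(Y \right)} = -1 + Y$ ($M{\left(Y \right)} = Y - 1 = -1 + Y$)
$h{\left(x \right)} = \frac{7}{2}$ ($h{\left(x \right)} = \frac{7 \frac{x}{x}}{2} = \frac{7}{2} \cdot 1 = \frac{7}{2}$)
$\frac{h{\left(M{\left(29 \right)} \right)}}{8252} = \frac{7}{2 \cdot 8252} = \frac{7}{2} \cdot \frac{1}{8252} = \frac{7}{16504}$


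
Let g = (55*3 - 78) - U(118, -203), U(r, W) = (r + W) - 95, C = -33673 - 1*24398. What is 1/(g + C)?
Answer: -1/57804 ≈ -1.7300e-5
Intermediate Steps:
C = -58071 (C = -33673 - 24398 = -58071)
U(r, W) = -95 + W + r (U(r, W) = (W + r) - 95 = -95 + W + r)
g = 267 (g = (55*3 - 78) - (-95 - 203 + 118) = (165 - 78) - 1*(-180) = 87 + 180 = 267)
1/(g + C) = 1/(267 - 58071) = 1/(-57804) = -1/57804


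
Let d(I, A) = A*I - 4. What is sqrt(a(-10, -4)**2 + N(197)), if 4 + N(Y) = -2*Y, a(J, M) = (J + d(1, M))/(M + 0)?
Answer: I*sqrt(1511)/2 ≈ 19.436*I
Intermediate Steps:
d(I, A) = -4 + A*I
a(J, M) = (-4 + J + M)/M (a(J, M) = (J + (-4 + M*1))/(M + 0) = (J + (-4 + M))/M = (-4 + J + M)/M)
N(Y) = -4 - 2*Y
sqrt(a(-10, -4)**2 + N(197)) = sqrt(((-4 - 10 - 4)/(-4))**2 + (-4 - 2*197)) = sqrt((-1/4*(-18))**2 + (-4 - 394)) = sqrt((9/2)**2 - 398) = sqrt(81/4 - 398) = sqrt(-1511/4) = I*sqrt(1511)/2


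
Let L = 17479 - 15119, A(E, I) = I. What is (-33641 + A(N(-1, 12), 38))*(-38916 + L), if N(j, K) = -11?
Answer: 1228391268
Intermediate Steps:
L = 2360
(-33641 + A(N(-1, 12), 38))*(-38916 + L) = (-33641 + 38)*(-38916 + 2360) = -33603*(-36556) = 1228391268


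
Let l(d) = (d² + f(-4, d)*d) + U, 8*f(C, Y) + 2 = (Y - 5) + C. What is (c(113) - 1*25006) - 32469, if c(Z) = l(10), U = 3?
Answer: -229493/4 ≈ -57373.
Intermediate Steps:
f(C, Y) = -7/8 + C/8 + Y/8 (f(C, Y) = -¼ + ((Y - 5) + C)/8 = -¼ + ((-5 + Y) + C)/8 = -¼ + (-5 + C + Y)/8 = -¼ + (-5/8 + C/8 + Y/8) = -7/8 + C/8 + Y/8)
l(d) = 3 + d² + d*(-11/8 + d/8) (l(d) = (d² + (-7/8 + (⅛)*(-4) + d/8)*d) + 3 = (d² + (-7/8 - ½ + d/8)*d) + 3 = (d² + (-11/8 + d/8)*d) + 3 = (d² + d*(-11/8 + d/8)) + 3 = 3 + d² + d*(-11/8 + d/8))
c(Z) = 407/4 (c(Z) = 3 - 11/8*10 + (9/8)*10² = 3 - 55/4 + (9/8)*100 = 3 - 55/4 + 225/2 = 407/4)
(c(113) - 1*25006) - 32469 = (407/4 - 1*25006) - 32469 = (407/4 - 25006) - 32469 = -99617/4 - 32469 = -229493/4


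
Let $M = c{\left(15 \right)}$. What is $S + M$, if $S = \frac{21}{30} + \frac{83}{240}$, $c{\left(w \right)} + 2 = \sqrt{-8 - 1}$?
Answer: $- \frac{229}{240} + 3 i \approx -0.95417 + 3.0 i$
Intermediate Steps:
$c{\left(w \right)} = -2 + 3 i$ ($c{\left(w \right)} = -2 + \sqrt{-8 - 1} = -2 + \sqrt{-9} = -2 + 3 i$)
$M = -2 + 3 i \approx -2.0 + 3.0 i$
$S = \frac{251}{240}$ ($S = 21 \cdot \frac{1}{30} + 83 \cdot \frac{1}{240} = \frac{7}{10} + \frac{83}{240} = \frac{251}{240} \approx 1.0458$)
$S + M = \frac{251}{240} - \left(2 - 3 i\right) = - \frac{229}{240} + 3 i$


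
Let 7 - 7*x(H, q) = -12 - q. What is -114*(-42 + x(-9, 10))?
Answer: 30210/7 ≈ 4315.7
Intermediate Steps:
x(H, q) = 19/7 + q/7 (x(H, q) = 1 - (-12 - q)/7 = 1 + (12/7 + q/7) = 19/7 + q/7)
-114*(-42 + x(-9, 10)) = -114*(-42 + (19/7 + (⅐)*10)) = -114*(-42 + (19/7 + 10/7)) = -114*(-42 + 29/7) = -114*(-265/7) = 30210/7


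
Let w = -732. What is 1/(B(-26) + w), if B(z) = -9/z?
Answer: -26/19023 ≈ -0.0013668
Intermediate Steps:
1/(B(-26) + w) = 1/(-9/(-26) - 732) = 1/(-9*(-1/26) - 732) = 1/(9/26 - 732) = 1/(-19023/26) = -26/19023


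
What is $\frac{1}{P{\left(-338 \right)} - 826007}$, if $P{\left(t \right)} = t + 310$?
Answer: $- \frac{1}{826035} \approx -1.2106 \cdot 10^{-6}$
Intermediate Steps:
$P{\left(t \right)} = 310 + t$
$\frac{1}{P{\left(-338 \right)} - 826007} = \frac{1}{\left(310 - 338\right) - 826007} = \frac{1}{-28 - 826007} = \frac{1}{-826035} = - \frac{1}{826035}$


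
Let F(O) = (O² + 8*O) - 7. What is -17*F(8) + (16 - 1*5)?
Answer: -2046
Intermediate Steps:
F(O) = -7 + O² + 8*O
-17*F(8) + (16 - 1*5) = -17*(-7 + 8² + 8*8) + (16 - 1*5) = -17*(-7 + 64 + 64) + (16 - 5) = -17*121 + 11 = -2057 + 11 = -2046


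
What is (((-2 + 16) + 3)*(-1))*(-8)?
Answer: 136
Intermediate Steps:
(((-2 + 16) + 3)*(-1))*(-8) = ((14 + 3)*(-1))*(-8) = (17*(-1))*(-8) = -17*(-8) = 136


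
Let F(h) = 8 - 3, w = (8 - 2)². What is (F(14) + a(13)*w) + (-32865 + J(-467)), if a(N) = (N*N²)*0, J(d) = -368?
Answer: -33228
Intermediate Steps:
w = 36 (w = 6² = 36)
F(h) = 5
a(N) = 0 (a(N) = N³*0 = 0)
(F(14) + a(13)*w) + (-32865 + J(-467)) = (5 + 0*36) + (-32865 - 368) = (5 + 0) - 33233 = 5 - 33233 = -33228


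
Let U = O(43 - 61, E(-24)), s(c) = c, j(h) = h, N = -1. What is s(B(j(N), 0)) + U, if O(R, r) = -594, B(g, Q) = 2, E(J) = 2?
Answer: -592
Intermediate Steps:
U = -594
s(B(j(N), 0)) + U = 2 - 594 = -592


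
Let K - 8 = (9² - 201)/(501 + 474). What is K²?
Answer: 262144/4225 ≈ 62.046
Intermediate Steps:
K = 512/65 (K = 8 + (9² - 201)/(501 + 474) = 8 + (81 - 201)/975 = 8 - 120*1/975 = 8 - 8/65 = 512/65 ≈ 7.8769)
K² = (512/65)² = 262144/4225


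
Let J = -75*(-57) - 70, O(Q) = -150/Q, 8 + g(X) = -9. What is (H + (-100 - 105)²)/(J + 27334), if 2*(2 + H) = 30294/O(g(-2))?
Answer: 2186983/1576950 ≈ 1.3868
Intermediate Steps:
g(X) = -17 (g(X) = -8 - 9 = -17)
H = 85733/50 (H = -2 + (30294/((-150/(-17))))/2 = -2 + (30294/((-150*(-1/17))))/2 = -2 + (30294/(150/17))/2 = -2 + (30294*(17/150))/2 = -2 + (½)*(85833/25) = -2 + 85833/50 = 85733/50 ≈ 1714.7)
J = 4205 (J = 4275 - 70 = 4205)
(H + (-100 - 105)²)/(J + 27334) = (85733/50 + (-100 - 105)²)/(4205 + 27334) = (85733/50 + (-205)²)/31539 = (85733/50 + 42025)*(1/31539) = (2186983/50)*(1/31539) = 2186983/1576950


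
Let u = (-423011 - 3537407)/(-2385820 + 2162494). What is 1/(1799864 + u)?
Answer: 111663/200980194041 ≈ 5.5559e-7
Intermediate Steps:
u = 1980209/111663 (u = -3960418/(-223326) = -3960418*(-1/223326) = 1980209/111663 ≈ 17.734)
1/(1799864 + u) = 1/(1799864 + 1980209/111663) = 1/(200980194041/111663) = 111663/200980194041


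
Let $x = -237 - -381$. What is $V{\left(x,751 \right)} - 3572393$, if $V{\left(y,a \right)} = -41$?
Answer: $-3572434$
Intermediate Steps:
$x = 144$ ($x = -237 + 381 = 144$)
$V{\left(x,751 \right)} - 3572393 = -41 - 3572393 = -3572434$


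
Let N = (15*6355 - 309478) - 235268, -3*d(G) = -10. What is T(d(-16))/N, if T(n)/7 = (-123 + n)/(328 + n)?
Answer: 359/63817782 ≈ 5.6254e-6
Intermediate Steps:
d(G) = 10/3 (d(G) = -1/3*(-10) = 10/3)
N = -449421 (N = (95325 - 309478) - 235268 = -214153 - 235268 = -449421)
T(n) = 7*(-123 + n)/(328 + n) (T(n) = 7*((-123 + n)/(328 + n)) = 7*(-123 + n)/(328 + n))
T(d(-16))/N = (7*(-123 + 10/3)/(328 + 10/3))/(-449421) = (7*(-359/3)/(994/3))*(-1/449421) = (7*(3/994)*(-359/3))*(-1/449421) = -359/142*(-1/449421) = 359/63817782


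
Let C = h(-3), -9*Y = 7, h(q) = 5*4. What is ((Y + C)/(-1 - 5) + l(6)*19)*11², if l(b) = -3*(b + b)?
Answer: -4490189/54 ≈ -83152.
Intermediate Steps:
h(q) = 20
Y = -7/9 (Y = -⅑*7 = -7/9 ≈ -0.77778)
C = 20
l(b) = -6*b
((Y + C)/(-1 - 5) + l(6)*19)*11² = ((-7/9 + 20)/(-1 - 5) - 6*6*19)*11² = ((173/9)/(-6) - 36*19)*121 = ((173/9)*(-⅙) - 684)*121 = (-173/54 - 684)*121 = -37109/54*121 = -4490189/54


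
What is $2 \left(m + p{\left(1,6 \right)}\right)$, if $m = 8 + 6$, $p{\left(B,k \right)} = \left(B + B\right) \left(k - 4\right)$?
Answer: $36$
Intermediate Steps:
$p{\left(B,k \right)} = 2 B \left(-4 + k\right)$
$m = 14$
$2 \left(m + p{\left(1,6 \right)}\right) = 2 \left(14 + 2 \cdot 1 \left(-4 + 6\right)\right) = 2 \left(14 + 2 \cdot 1 \cdot 2\right) = 2 \left(14 + 4\right) = 2 \cdot 18 = 36$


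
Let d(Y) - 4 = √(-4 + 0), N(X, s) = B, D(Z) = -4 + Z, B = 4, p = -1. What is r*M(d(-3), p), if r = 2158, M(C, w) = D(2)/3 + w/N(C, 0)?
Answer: -11869/6 ≈ -1978.2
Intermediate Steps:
N(X, s) = 4
d(Y) = 4 + 2*I (d(Y) = 4 + √(-4 + 0) = 4 + √(-4) = 4 + 2*I)
M(C, w) = -⅔ + w/4 (M(C, w) = (-4 + 2)/3 + w/4 = -2*⅓ + w*(¼) = -⅔ + w/4)
r*M(d(-3), p) = 2158*(-⅔ + (¼)*(-1)) = 2158*(-⅔ - ¼) = 2158*(-11/12) = -11869/6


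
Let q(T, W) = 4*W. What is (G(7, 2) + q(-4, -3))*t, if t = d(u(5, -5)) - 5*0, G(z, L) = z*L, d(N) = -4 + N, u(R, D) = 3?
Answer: -2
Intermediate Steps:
G(z, L) = L*z
t = -1 (t = (-4 + 3) - 5*0 = -1 + 0 = -1)
(G(7, 2) + q(-4, -3))*t = (2*7 + 4*(-3))*(-1) = (14 - 12)*(-1) = 2*(-1) = -2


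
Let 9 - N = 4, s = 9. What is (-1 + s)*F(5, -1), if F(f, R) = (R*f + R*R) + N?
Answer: 8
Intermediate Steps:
N = 5 (N = 9 - 1*4 = 9 - 4 = 5)
F(f, R) = 5 + R**2 + R*f (F(f, R) = (R*f + R*R) + 5 = (R*f + R**2) + 5 = (R**2 + R*f) + 5 = 5 + R**2 + R*f)
(-1 + s)*F(5, -1) = (-1 + 9)*(5 + (-1)**2 - 1*5) = 8*(5 + 1 - 5) = 8*1 = 8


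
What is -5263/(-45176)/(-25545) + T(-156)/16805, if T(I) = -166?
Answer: -38331183487/3878664312120 ≈ -0.0098826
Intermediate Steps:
-5263/(-45176)/(-25545) + T(-156)/16805 = -5263/(-45176)/(-25545) - 166/16805 = -5263*(-1/45176)*(-1/25545) - 166*1/16805 = (5263/45176)*(-1/25545) - 166/16805 = -5263/1154020920 - 166/16805 = -38331183487/3878664312120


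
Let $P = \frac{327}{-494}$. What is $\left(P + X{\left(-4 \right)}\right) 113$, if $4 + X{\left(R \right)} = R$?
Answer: $- \frac{483527}{494} \approx -978.8$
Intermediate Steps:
$X{\left(R \right)} = -4 + R$
$P = - \frac{327}{494}$ ($P = 327 \left(- \frac{1}{494}\right) = - \frac{327}{494} \approx -0.66194$)
$\left(P + X{\left(-4 \right)}\right) 113 = \left(- \frac{327}{494} - 8\right) 113 = \left(- \frac{4279}{494}\right) 113 = - \frac{483527}{494}$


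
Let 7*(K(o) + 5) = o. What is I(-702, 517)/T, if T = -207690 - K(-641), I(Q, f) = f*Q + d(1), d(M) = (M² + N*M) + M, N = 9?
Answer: 2540461/1453154 ≈ 1.7482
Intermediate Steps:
K(o) = -5 + o/7
d(M) = M² + 10*M (d(M) = (M² + 9*M) + M = M² + 10*M)
I(Q, f) = 11 + Q*f (I(Q, f) = f*Q + 1*(10 + 1) = Q*f + 1*11 = Q*f + 11 = 11 + Q*f)
T = -1453154/7 (T = -207690 - (-5 + (⅐)*(-641)) = -207690 - (-5 - 641/7) = -207690 - 1*(-676/7) = -207690 + 676/7 = -1453154/7 ≈ -2.0759e+5)
I(-702, 517)/T = (11 - 702*517)/(-1453154/7) = (11 - 362934)*(-7/1453154) = -362923*(-7/1453154) = 2540461/1453154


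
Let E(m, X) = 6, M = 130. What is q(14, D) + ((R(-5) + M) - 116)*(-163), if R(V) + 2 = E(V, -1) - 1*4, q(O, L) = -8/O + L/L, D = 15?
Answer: -15971/7 ≈ -2281.6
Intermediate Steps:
q(O, L) = 1 - 8/O (q(O, L) = -8/O + 1 = 1 - 8/O)
R(V) = 0 (R(V) = -2 + (6 - 1*4) = -2 + (6 - 4) = -2 + 2 = 0)
q(14, D) + ((R(-5) + M) - 116)*(-163) = (-8 + 14)/14 + ((0 + 130) - 116)*(-163) = (1/14)*6 + (130 - 116)*(-163) = 3/7 + 14*(-163) = 3/7 - 2282 = -15971/7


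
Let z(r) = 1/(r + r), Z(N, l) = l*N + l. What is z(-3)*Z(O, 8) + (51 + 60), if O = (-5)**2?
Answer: 229/3 ≈ 76.333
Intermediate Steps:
O = 25
Z(N, l) = l + N*l (Z(N, l) = N*l + l = l + N*l)
z(r) = 1/(2*r)
z(-3)*Z(O, 8) + (51 + 60) = ((1/2)/(-3))*(8*(1 + 25)) + (51 + 60) = ((1/2)*(-1/3))*(8*26) + 111 = -1/6*208 + 111 = -104/3 + 111 = 229/3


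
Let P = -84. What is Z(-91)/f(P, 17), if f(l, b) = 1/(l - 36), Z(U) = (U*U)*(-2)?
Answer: 1987440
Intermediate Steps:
Z(U) = -2*U² (Z(U) = U²*(-2) = -2*U²)
f(l, b) = 1/(-36 + l)
Z(-91)/f(P, 17) = (-2*(-91)²)/(1/(-36 - 84)) = (-2*8281)/(1/(-120)) = -16562/(-1/120) = -16562*(-120) = 1987440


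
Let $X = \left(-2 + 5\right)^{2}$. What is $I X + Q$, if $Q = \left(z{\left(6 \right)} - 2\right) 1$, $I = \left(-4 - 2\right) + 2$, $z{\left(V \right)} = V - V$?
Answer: $-38$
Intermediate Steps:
$z{\left(V \right)} = 0$
$X = 9$ ($X = 3^{2} = 9$)
$I = -4$ ($I = -6 + 2 = -4$)
$Q = -2$ ($Q = \left(0 - 2\right) 1 = \left(-2\right) 1 = -2$)
$I X + Q = \left(-4\right) 9 - 2 = -36 - 2 = -38$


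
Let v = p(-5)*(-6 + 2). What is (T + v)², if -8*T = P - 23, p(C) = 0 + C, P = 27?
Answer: 1521/4 ≈ 380.25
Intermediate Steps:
p(C) = C
T = -½ (T = -(27 - 23)/8 = -⅛*4 = -½ ≈ -0.50000)
v = 20 (v = -5*(-6 + 2) = -5*(-4) = 20)
(T + v)² = (-½ + 20)² = (39/2)² = 1521/4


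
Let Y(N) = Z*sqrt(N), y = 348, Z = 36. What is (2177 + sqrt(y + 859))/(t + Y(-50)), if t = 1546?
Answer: (2177 + sqrt(1207))/(1546 + 180*I*sqrt(2)) ≈ 1.3929 - 0.22934*I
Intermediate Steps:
Y(N) = 36*sqrt(N)
(2177 + sqrt(y + 859))/(t + Y(-50)) = (2177 + sqrt(348 + 859))/(1546 + 36*sqrt(-50)) = (2177 + sqrt(1207))/(1546 + 36*(5*I*sqrt(2))) = (2177 + sqrt(1207))/(1546 + 180*I*sqrt(2))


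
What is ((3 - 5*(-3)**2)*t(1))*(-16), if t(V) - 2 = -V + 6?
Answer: 4704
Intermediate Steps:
t(V) = 8 - V (t(V) = 2 + (-V + 6) = 2 + (6 - V) = 8 - V)
((3 - 5*(-3)**2)*t(1))*(-16) = ((3 - 5*(-3)**2)*(8 - 1*1))*(-16) = ((3 - 5*9)*(8 - 1))*(-16) = ((3 - 45)*7)*(-16) = -42*7*(-16) = -294*(-16) = 4704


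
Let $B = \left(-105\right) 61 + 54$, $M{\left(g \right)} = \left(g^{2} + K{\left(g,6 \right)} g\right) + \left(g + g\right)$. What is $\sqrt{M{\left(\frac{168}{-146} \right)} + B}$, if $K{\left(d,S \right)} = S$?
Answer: $\frac{i \sqrt{33886479}}{73} \approx 79.743 i$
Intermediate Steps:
$M{\left(g \right)} = g^{2} + 8 g$ ($M{\left(g \right)} = \left(g^{2} + 6 g\right) + \left(g + g\right) = \left(g^{2} + 6 g\right) + 2 g = g^{2} + 8 g$)
$B = -6351$ ($B = -6405 + 54 = -6351$)
$\sqrt{M{\left(\frac{168}{-146} \right)} + B} = \sqrt{\frac{168}{-146} \left(8 + \frac{168}{-146}\right) - 6351} = \sqrt{168 \left(- \frac{1}{146}\right) \left(8 + 168 \left(- \frac{1}{146}\right)\right) - 6351} = \sqrt{- \frac{84 \left(8 - \frac{84}{73}\right)}{73} - 6351} = \sqrt{\left(- \frac{84}{73}\right) \frac{500}{73} - 6351} = \sqrt{- \frac{42000}{5329} - 6351} = \sqrt{- \frac{33886479}{5329}} = \frac{i \sqrt{33886479}}{73}$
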